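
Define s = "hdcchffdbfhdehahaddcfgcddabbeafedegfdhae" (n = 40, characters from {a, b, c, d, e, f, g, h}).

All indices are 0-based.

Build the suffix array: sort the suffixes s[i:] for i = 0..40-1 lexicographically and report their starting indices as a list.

rank | idx | suffix
   0 |  25 | abbeafedegfdhae
   1 |  16 | addcfgcddabbeafedegfdhae
   2 |  38 | ae
   3 |  29 | afedegfdhae
   4 |  14 | ahaddcfgcddabbeafedegfdhae
   5 |  26 | bbeafedegfdhae
   6 |  27 | beafedegfdhae
   7 |   8 | bfhdehahaddcfgcddabbeafedegfdhae
   8 |   2 | cchffdbfhdehahaddcfgcddabbeafedegfdhae
   9 |  22 | cddabbeafedegfdhae
  10 |  19 | cfgcddabbeafedegfdhae
  11 |   3 | chffdbfhdehahaddcfgcddabbeafedegfdhae
  12 |  24 | dabbeafedegfdhae
  13 |   7 | dbfhdehahaddcfgcddabbeafedegfdhae
  14 |   1 | dcchffdbfhdehahaddcfgcddabbeafedegfdhae
  15 |  18 | dcfgcddabbeafedegfdhae
  16 |  23 | ddabbeafedegfdhae
  17 |  17 | ddcfgcddabbeafedegfdhae
  18 |  32 | degfdhae
  19 |  11 | dehahaddcfgcddabbeafedegfdhae
  20 |  36 | dhae
  21 |  39 | e
  22 |  28 | eafedegfdhae
  23 |  31 | edegfdhae
  24 |  33 | egfdhae
  25 |  12 | ehahaddcfgcddabbeafedegfdhae
  26 |   6 | fdbfhdehahaddcfgcddabbeafedegfdhae
  27 |  35 | fdhae
  28 |  30 | fedegfdhae
  29 |   5 | ffdbfhdehahaddcfgcddabbeafedegfdhae
  30 |  20 | fgcddabbeafedegfdhae
  31 |   9 | fhdehahaddcfgcddabbeafedegfdhae
  32 |  21 | gcddabbeafedegfdhae
  33 |  34 | gfdhae
  34 |  15 | haddcfgcddabbeafedegfdhae
  35 |  37 | hae
  36 |  13 | hahaddcfgcddabbeafedegfdhae
  37 |   0 | hdcchffdbfhdehahaddcfgcddabbeafedegfdhae
  38 |  10 | hdehahaddcfgcddabbeafedegfdhae
  39 |   4 | hffdbfhdehahaddcfgcddabbeafedegfdhae

[25, 16, 38, 29, 14, 26, 27, 8, 2, 22, 19, 3, 24, 7, 1, 18, 23, 17, 32, 11, 36, 39, 28, 31, 33, 12, 6, 35, 30, 5, 20, 9, 21, 34, 15, 37, 13, 0, 10, 4]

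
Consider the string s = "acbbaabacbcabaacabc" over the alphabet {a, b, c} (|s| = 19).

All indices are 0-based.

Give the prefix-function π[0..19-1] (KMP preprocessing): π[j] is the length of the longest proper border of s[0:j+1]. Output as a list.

[0, 0, 0, 0, 1, 1, 0, 1, 2, 3, 0, 1, 0, 1, 1, 2, 1, 0, 0]

π[0] = 0
j=1 s[j]='c': π[1]=0 (border '')
j=2 s[j]='b': π[2]=0 (border '')
j=3 s[j]='b': π[3]=0 (border '')
j=4 s[j]='a': π[4]=1 (border 'a')
j=5 s[j]='a': k: 1→0; π[5]=1 (border 'a')
j=6 s[j]='b': k: 1→0; π[6]=0 (border '')
j=7 s[j]='a': π[7]=1 (border 'a')
j=8 s[j]='c': π[8]=2 (border 'ac')
j=9 s[j]='b': π[9]=3 (border 'acb')
j=10 s[j]='c': k: 3→0; π[10]=0 (border '')
j=11 s[j]='a': π[11]=1 (border 'a')
j=12 s[j]='b': k: 1→0; π[12]=0 (border '')
j=13 s[j]='a': π[13]=1 (border 'a')
j=14 s[j]='a': k: 1→0; π[14]=1 (border 'a')
j=15 s[j]='c': π[15]=2 (border 'ac')
j=16 s[j]='a': k: 2→0; π[16]=1 (border 'a')
j=17 s[j]='b': k: 1→0; π[17]=0 (border '')
j=18 s[j]='c': π[18]=0 (border '')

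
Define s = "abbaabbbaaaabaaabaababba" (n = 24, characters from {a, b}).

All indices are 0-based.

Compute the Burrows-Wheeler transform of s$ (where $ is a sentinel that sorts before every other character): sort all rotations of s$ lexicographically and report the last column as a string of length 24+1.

abbabaabbaaab$abbaabaabaa

rank  rotation                   last
    0  $abbaabbbaaaabaaabaababba  a
    1  a$abbaabbbaaaabaaabaababb  b
    2  aaaabaaabaababba$abbaabbb  b
    3  aaabaaabaababba$abbaabbba  a
    4  aaabaababba$abbaabbbaaaab  b
    5  aabaaabaababba$abbaabbbaa  a
    6  aabaababba$abbaabbbaaaaba  a
    7  aababba$abbaabbbaaaabaaab  b
    8  aabbbaaaabaaabaababba$abb  b
    9  abaaabaababba$abbaabbbaaa  a
   10  abaababba$abbaabbbaaaabaa  a
   11  ababba$abbaabbbaaaabaaaba  a
   12  abba$abbaabbbaaaabaaabaab  b
   13  abbaabbbaaaabaaabaababba$  $
   14  abbbaaaabaaabaababba$abba  a
   15  ba$abbaabbbaaaabaaabaabab  b
   16  baaaabaaabaababba$abbaabb  b
   17  baaabaababba$abbaabbbaaaa  a
   18  baababba$abbaabbbaaaabaaa  a
   19  baabbbaaaabaaabaababba$ab  b
   20  babba$abbaabbbaaaabaaabaa  a
   21  bba$abbaabbbaaaabaaabaaba  a
   22  bbaaaabaaabaababba$abbaab  b
   23  bbaabbbaaaabaaabaababba$a  a
   24  bbbaaaabaaabaababba$abbaa  a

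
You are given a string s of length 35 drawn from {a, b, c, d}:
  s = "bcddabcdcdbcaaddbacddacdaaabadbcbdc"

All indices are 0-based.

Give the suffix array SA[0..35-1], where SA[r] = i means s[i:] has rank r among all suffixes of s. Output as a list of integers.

sorted suffixes:
  #0 SA[0]=24  'aaabadbcbdc'
  #1 SA[1]=25  'aabadbcbdc'
  #2 SA[2]=12  'aaddbacddacdaaabadbcbdc'
  #3 SA[3]=26  'abadbcbdc'
  #4 SA[4]=4  'abcdcdbcaaddbacddacdaaabadbcbdc'
  #5 SA[5]=21  'acdaaabadbcbdc'
  #6 SA[6]=17  'acddacdaaabadbcbdc'
  #7 SA[7]=28  'adbcbdc'
  #8 SA[8]=13  'addbacddacdaaabadbcbdc'
  #9 SA[9]=16  'bacddacdaaabadbcbdc'
  #10 SA[10]=27  'badbcbdc'
  #11 SA[11]=10  'bcaaddbacddacdaaabadbcbdc'
  #12 SA[12]=30  'bcbdc'
  #13 SA[13]=5  'bcdcdbcaaddbacddacdaaabadbcbdc'
  #14 SA[14]=0  'bcddabcdcdbcaaddbacddacdaaabadbcbdc'
  #15 SA[15]=32  'bdc'
  #16 SA[16]=34  'c'
  #17 SA[17]=11  'caaddbacddacdaaabadbcbdc'
  #18 SA[18]=31  'cbdc'
  #19 SA[19]=22  'cdaaabadbcbdc'
  #20 SA[20]=8  'cdbcaaddbacddacdaaabadbcbdc'
  #21 SA[21]=6  'cdcdbcaaddbacddacdaaabadbcbdc'
  #22 SA[22]=1  'cddabcdcdbcaaddbacddacdaaabadbcbdc'
  #23 SA[23]=18  'cddacdaaabadbcbdc'
  #24 SA[24]=23  'daaabadbcbdc'
  #25 SA[25]=3  'dabcdcdbcaaddbacddacdaaabadbcbdc'
  #26 SA[26]=20  'dacdaaabadbcbdc'
  #27 SA[27]=15  'dbacddacdaaabadbcbdc'
  #28 SA[28]=9  'dbcaaddbacddacdaaabadbcbdc'
  #29 SA[29]=29  'dbcbdc'
  #30 SA[30]=33  'dc'
  #31 SA[31]=7  'dcdbcaaddbacddacdaaabadbcbdc'
  #32 SA[32]=2  'ddabcdcdbcaaddbacddacdaaabadbcbdc'
  #33 SA[33]=19  'ddacdaaabadbcbdc'
  #34 SA[34]=14  'ddbacddacdaaabadbcbdc'

[24, 25, 12, 26, 4, 21, 17, 28, 13, 16, 27, 10, 30, 5, 0, 32, 34, 11, 31, 22, 8, 6, 1, 18, 23, 3, 20, 15, 9, 29, 33, 7, 2, 19, 14]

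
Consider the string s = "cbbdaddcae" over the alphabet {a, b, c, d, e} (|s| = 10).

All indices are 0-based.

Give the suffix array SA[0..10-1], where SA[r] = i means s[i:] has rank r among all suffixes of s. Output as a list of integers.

rank→(start, suffix):
  0 → (4, 'addcae')
  1 → (8, 'ae')
  2 → (1, 'bbdaddcae')
  3 → (2, 'bdaddcae')
  4 → (7, 'cae')
  5 → (0, 'cbbdaddcae')
  6 → (3, 'daddcae')
  7 → (6, 'dcae')
  8 → (5, 'ddcae')
  9 → (9, 'e')

[4, 8, 1, 2, 7, 0, 3, 6, 5, 9]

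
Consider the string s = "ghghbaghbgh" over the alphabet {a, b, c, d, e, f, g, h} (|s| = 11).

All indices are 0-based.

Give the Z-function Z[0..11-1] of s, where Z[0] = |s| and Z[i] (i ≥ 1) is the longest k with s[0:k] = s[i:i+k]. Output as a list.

Z[0]=11
i=1: fresh scan; Z[1]=0
i=2: fresh scan; Z[2]=2 extend→box=[2,4)
i=3: min(r-i=1, Z[1]=0)=0; Z[3]=0
i=4: fresh scan; Z[4]=0
i=5: fresh scan; Z[5]=0
i=6: fresh scan; Z[6]=2 extend→box=[6,8)
i=7: min(r-i=1, Z[1]=0)=0; Z[7]=0
i=8: fresh scan; Z[8]=0
i=9: fresh scan; Z[9]=2 extend→box=[9,11)
i=10: min(r-i=1, Z[1]=0)=0; Z[10]=0

[11, 0, 2, 0, 0, 0, 2, 0, 0, 2, 0]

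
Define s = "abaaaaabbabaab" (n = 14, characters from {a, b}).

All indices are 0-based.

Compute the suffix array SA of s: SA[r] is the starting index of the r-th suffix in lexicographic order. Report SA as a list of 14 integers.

[2, 3, 4, 11, 5, 12, 0, 9, 6, 13, 1, 10, 8, 7]

rank→(start, suffix):
  0 → (2, 'aaaaabbabaab')
  1 → (3, 'aaaabbabaab')
  2 → (4, 'aaabbabaab')
  3 → (11, 'aab')
  4 → (5, 'aabbabaab')
  5 → (12, 'ab')
  6 → (0, 'abaaaaabbabaab')
  7 → (9, 'abaab')
  8 → (6, 'abbabaab')
  9 → (13, 'b')
  10 → (1, 'baaaaabbabaab')
  11 → (10, 'baab')
  12 → (8, 'babaab')
  13 → (7, 'bbabaab')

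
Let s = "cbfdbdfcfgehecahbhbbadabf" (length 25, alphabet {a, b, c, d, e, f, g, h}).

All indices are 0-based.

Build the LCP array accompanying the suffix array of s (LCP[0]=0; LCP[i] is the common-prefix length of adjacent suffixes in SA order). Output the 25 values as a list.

[0, 1, 1, 0, 1, 1, 1, 2, 1, 0, 1, 1, 0, 1, 1, 0, 1, 0, 1, 1, 1, 0, 0, 2, 1]

rank→(start, suffix):
  0 → (22, 'abf')
  1 → (20, 'adabf')
  2 → (14, 'ahbhbbadabf')
  3 → (19, 'badabf')
  4 → (18, 'bbadabf')
  5 → (4, 'bdfcfgehecahbhbbadabf')
  6 → (23, 'bf')
  7 → (1, 'bfdbdfcfgehecahbhbbadabf')
  8 → (16, 'bhbbadabf')
  9 → (13, 'cahbhbbadabf')
  10 → (0, 'cbfdbdfcfgehecahbhbbadabf')
  11 → (7, 'cfgehecahbhbbadabf')
  12 → (21, 'dabf')
  13 → (3, 'dbdfcfgehecahbhbbadabf')
  14 → (5, 'dfcfgehecahbhbbadabf')
  15 → (12, 'ecahbhbbadabf')
  16 → (10, 'ehecahbhbbadabf')
  17 → (24, 'f')
  18 → (6, 'fcfgehecahbhbbadabf')
  19 → (2, 'fdbdfcfgehecahbhbbadabf')
  20 → (8, 'fgehecahbhbbadabf')
  21 → (9, 'gehecahbhbbadabf')
  22 → (17, 'hbbadabf')
  23 → (15, 'hbhbbadabf')
  24 → (11, 'hecahbhbbadabf')

SA = [22, 20, 14, 19, 18, 4, 23, 1, 16, 13, 0, 7, 21, 3, 5, 12, 10, 24, 6, 2, 8, 9, 17, 15, 11]
i: (SA[i-1],SA[i]) lcp shared
  1: (22,20) 1 'a'
  2: (20,14) 1 'a'
  3: (14,19) 0 ''
  4: (19,18) 1 'b'
  5: (18,4) 1 'b'
  6: (4,23) 1 'b'
  7: (23,1) 2 'bf'
  8: (1,16) 1 'b'
  9: (16,13) 0 ''
  10: (13,0) 1 'c'
  11: (0,7) 1 'c'
  12: (7,21) 0 ''
  13: (21,3) 1 'd'
  14: (3,5) 1 'd'
  15: (5,12) 0 ''
  16: (12,10) 1 'e'
  17: (10,24) 0 ''
  18: (24,6) 1 'f'
  19: (6,2) 1 'f'
  20: (2,8) 1 'f'
  21: (8,9) 0 ''
  22: (9,17) 0 ''
  23: (17,15) 2 'hb'
  24: (15,11) 1 'h'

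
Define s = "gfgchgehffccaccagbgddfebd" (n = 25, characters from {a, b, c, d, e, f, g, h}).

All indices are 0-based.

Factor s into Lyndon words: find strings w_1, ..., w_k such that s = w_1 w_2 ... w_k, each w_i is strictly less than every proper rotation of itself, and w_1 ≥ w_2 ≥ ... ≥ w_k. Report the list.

["g", "fg", "chgehff", "c", "c", "accagbgddfebd"]

emit factor 1: 'g' (i=0, period=1)
emit factor 2: 'fg' (i=1, period=2)
emit factor 3: 'chgehff' (i=3, period=7)
emit factor 4: 'c' (i=10, period=1)
emit factor 5: 'c' (i=11, period=1)
emit factor 6: 'accagbgddfebd' (i=12, period=13)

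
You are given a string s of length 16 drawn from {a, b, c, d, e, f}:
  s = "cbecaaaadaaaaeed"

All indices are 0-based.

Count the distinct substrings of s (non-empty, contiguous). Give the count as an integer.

116

sorted suffixes:
  #0 SA[0]=4  'aaaadaaaaeed'
  #1 SA[1]=9  'aaaaeed'
  #2 SA[2]=5  'aaadaaaaeed'
  #3 SA[3]=10  'aaaeed'
  #4 SA[4]=6  'aadaaaaeed'
  #5 SA[5]=11  'aaeed'
  #6 SA[6]=7  'adaaaaeed'
  #7 SA[7]=12  'aeed'
  #8 SA[8]=1  'becaaaadaaaaeed'
  #9 SA[9]=3  'caaaadaaaaeed'
  #10 SA[10]=0  'cbecaaaadaaaaeed'
  #11 SA[11]=15  'd'
  #12 SA[12]=8  'daaaaeed'
  #13 SA[13]=2  'ecaaaadaaaaeed'
  #14 SA[14]=14  'ed'
  #15 SA[15]=13  'eed'

SA = [4, 9, 5, 10, 6, 11, 7, 12, 1, 3, 0, 15, 8, 2, 14, 13]
[i] adj suffixes → lcp
  [1] 4/9 → 4 ('aaaa')
  [2] 9/5 → 3 ('aaa')
  [3] 5/10 → 3 ('aaa')
  [4] 10/6 → 2 ('aa')
  [5] 6/11 → 2 ('aa')
  [6] 11/7 → 1 ('a')
  [7] 7/12 → 1 ('a')
  [8] 12/1 → 0 ('')
  [9] 1/3 → 0 ('')
  [10] 3/0 → 1 ('c')
  [11] 0/15 → 0 ('')
  [12] 15/8 → 1 ('d')
  [13] 8/2 → 0 ('')
  [14] 2/14 → 1 ('e')
  [15] 14/13 → 1 ('e')

n(n+1)/2 = 16·17/2 = 136
Σ LCP = 0 + 4 + 3 + 3 + 2 + 2 + 1 + 1 + 0 + 0 + 1 + 0 + 1 + 0 + 1 + 1 = 20
distinct = 136 − 20 = 116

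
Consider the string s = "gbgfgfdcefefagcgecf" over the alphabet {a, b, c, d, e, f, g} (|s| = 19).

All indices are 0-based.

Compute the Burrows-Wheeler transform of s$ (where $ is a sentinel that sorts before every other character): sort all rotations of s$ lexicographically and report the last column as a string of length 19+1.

ffgdegfgfccegeg$acfb

rank  rotation              last
    0  $gbgfgfdcefefagcgecf  f
    1  agcgecf$gbgfgfdcefef  f
    2  bgfgfdcefefagcgecf$g  g
    3  cefefagcgecf$gbgfgfd  d
    4  cf$gbgfgfdcefefagcge  e
    5  cgecf$gbgfgfdcefefag  g
    6  dcefefagcgecf$gbgfgf  f
    7  ecf$gbgfgfdcefefagcg  g
    8  efagcgecf$gbgfgfdcef  f
    9  efefagcgecf$gbgfgfdc  c
   10  f$gbgfgfdcefefagcgec  c
   11  fagcgecf$gbgfgfdcefe  e
   12  fdcefefagcgecf$gbgfg  g
   13  fefagcgecf$gbgfgfdce  e
   14  fgfdcefefagcgecf$gbg  g
   15  gbgfgfdcefefagcgecf$  $
   16  gcgecf$gbgfgfdcefefa  a
   17  gecf$gbgfgfdcefefagc  c
   18  gfdcefefagcgecf$gbgf  f
   19  gfgfdcefefagcgecf$gb  b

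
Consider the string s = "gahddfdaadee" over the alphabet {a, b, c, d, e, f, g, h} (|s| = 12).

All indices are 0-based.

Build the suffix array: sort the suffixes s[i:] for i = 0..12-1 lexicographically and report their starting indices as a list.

[7, 8, 1, 6, 3, 9, 4, 11, 10, 5, 0, 2]

rank | idx | suffix
   0 |   7 | aadee
   1 |   8 | adee
   2 |   1 | ahddfdaadee
   3 |   6 | daadee
   4 |   3 | ddfdaadee
   5 |   9 | dee
   6 |   4 | dfdaadee
   7 |  11 | e
   8 |  10 | ee
   9 |   5 | fdaadee
  10 |   0 | gahddfdaadee
  11 |   2 | hddfdaadee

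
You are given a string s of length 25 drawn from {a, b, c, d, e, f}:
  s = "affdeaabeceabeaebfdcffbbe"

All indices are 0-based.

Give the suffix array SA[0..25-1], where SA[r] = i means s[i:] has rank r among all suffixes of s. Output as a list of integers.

rank | idx | suffix
   0 |   5 | aabeceabeaebfdcffbbe
   1 |  11 | abeaebfdcffbbe
   2 |   6 | abeceabeaebfdcffbbe
   3 |  14 | aebfdcffbbe
   4 |   0 | affdeaabeceabeaebfdcffbbe
   5 |  22 | bbe
   6 |  23 | be
   7 |  12 | beaebfdcffbbe
   8 |   7 | beceabeaebfdcffbbe
   9 |  16 | bfdcffbbe
  10 |   9 | ceabeaebfdcffbbe
  11 |  19 | cffbbe
  12 |  18 | dcffbbe
  13 |   3 | deaabeceabeaebfdcffbbe
  14 |  24 | e
  15 |   4 | eaabeceabeaebfdcffbbe
  16 |  10 | eabeaebfdcffbbe
  17 |  13 | eaebfdcffbbe
  18 |  15 | ebfdcffbbe
  19 |   8 | eceabeaebfdcffbbe
  20 |  21 | fbbe
  21 |  17 | fdcffbbe
  22 |   2 | fdeaabeceabeaebfdcffbbe
  23 |  20 | ffbbe
  24 |   1 | ffdeaabeceabeaebfdcffbbe

[5, 11, 6, 14, 0, 22, 23, 12, 7, 16, 9, 19, 18, 3, 24, 4, 10, 13, 15, 8, 21, 17, 2, 20, 1]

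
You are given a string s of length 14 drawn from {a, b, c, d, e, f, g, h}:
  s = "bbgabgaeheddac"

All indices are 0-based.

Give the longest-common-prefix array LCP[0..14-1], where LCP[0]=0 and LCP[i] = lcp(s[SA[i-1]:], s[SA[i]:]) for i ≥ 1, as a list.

[0, 1, 1, 0, 1, 3, 0, 0, 1, 0, 1, 0, 2, 0]

rank→(start, suffix):
  0 → (3, 'abgaeheddac')
  1 → (12, 'ac')
  2 → (6, 'aeheddac')
  3 → (0, 'bbgabgaeheddac')
  4 → (1, 'bgabgaeheddac')
  5 → (4, 'bgaeheddac')
  6 → (13, 'c')
  7 → (11, 'dac')
  8 → (10, 'ddac')
  9 → (9, 'eddac')
  10 → (7, 'eheddac')
  11 → (2, 'gabgaeheddac')
  12 → (5, 'gaeheddac')
  13 → (8, 'heddac')

SA = [3, 12, 6, 0, 1, 4, 13, 11, 10, 9, 7, 2, 5, 8]
rank  pair      lcp
   1  s[3:],s[12:]  1  'a'
   2  s[12:],s[6:]  1  'a'
   3  s[6:],s[0:]  0  ''
   4  s[0:],s[1:]  1  'b'
   5  s[1:],s[4:]  3  'bga'
   6  s[4:],s[13:]  0  ''
   7  s[13:],s[11:]  0  ''
   8  s[11:],s[10:]  1  'd'
   9  s[10:],s[9:]  0  ''
  10  s[9:],s[7:]  1  'e'
  11  s[7:],s[2:]  0  ''
  12  s[2:],s[5:]  2  'ga'
  13  s[5:],s[8:]  0  ''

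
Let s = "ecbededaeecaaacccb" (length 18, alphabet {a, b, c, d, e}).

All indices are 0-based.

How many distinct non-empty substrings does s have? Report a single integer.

sorted suffixes:
  #0 SA[0]=11  'aaacccb'
  #1 SA[1]=12  'aacccb'
  #2 SA[2]=13  'acccb'
  #3 SA[3]=7  'aeecaaacccb'
  #4 SA[4]=17  'b'
  #5 SA[5]=2  'bededaeecaaacccb'
  #6 SA[6]=10  'caaacccb'
  #7 SA[7]=16  'cb'
  #8 SA[8]=1  'cbededaeecaaacccb'
  #9 SA[9]=15  'ccb'
  #10 SA[10]=14  'cccb'
  #11 SA[11]=6  'daeecaaacccb'
  #12 SA[12]=4  'dedaeecaaacccb'
  #13 SA[13]=9  'ecaaacccb'
  #14 SA[14]=0  'ecbededaeecaaacccb'
  #15 SA[15]=5  'edaeecaaacccb'
  #16 SA[16]=3  'ededaeecaaacccb'
  #17 SA[17]=8  'eecaaacccb'

SA = [11, 12, 13, 7, 17, 2, 10, 16, 1, 15, 14, 6, 4, 9, 0, 5, 3, 8]
rank  pair      lcp
   1  s[11:],s[12:]  2  'aa'
   2  s[12:],s[13:]  1  'a'
   3  s[13:],s[7:]  1  'a'
   4  s[7:],s[17:]  0  ''
   5  s[17:],s[2:]  1  'b'
   6  s[2:],s[10:]  0  ''
   7  s[10:],s[16:]  1  'c'
   8  s[16:],s[1:]  2  'cb'
   9  s[1:],s[15:]  1  'c'
  10  s[15:],s[14:]  2  'cc'
  11  s[14:],s[6:]  0  ''
  12  s[6:],s[4:]  1  'd'
  13  s[4:],s[9:]  0  ''
  14  s[9:],s[0:]  2  'ec'
  15  s[0:],s[5:]  1  'e'
  16  s[5:],s[3:]  2  'ed'
  17  s[3:],s[8:]  1  'e'

n(n+1)/2 = 18·19/2 = 171
Σ LCP = 0 + 2 + 1 + 1 + 0 + 1 + 0 + 1 + 2 + 1 + 2 + 0 + 1 + 0 + 2 + 1 + 2 + 1 = 18
distinct = 171 − 18 = 153

153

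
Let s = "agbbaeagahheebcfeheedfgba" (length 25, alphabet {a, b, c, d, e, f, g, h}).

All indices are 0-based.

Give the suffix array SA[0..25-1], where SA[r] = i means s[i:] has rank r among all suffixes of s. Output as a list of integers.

rank | idx | suffix
   0 |  24 | a
   1 |   4 | aeagahheebcfeheedfgba
   2 |   6 | agahheebcfeheedfgba
   3 |   0 | agbbaeagahheebcfeheedfgba
   4 |   8 | ahheebcfeheedfgba
   5 |  23 | ba
   6 |   3 | baeagahheebcfeheedfgba
   7 |   2 | bbaeagahheebcfeheedfgba
   8 |  13 | bcfeheedfgba
   9 |  14 | cfeheedfgba
  10 |  20 | dfgba
  11 |   5 | eagahheebcfeheedfgba
  12 |  12 | ebcfeheedfgba
  13 |  19 | edfgba
  14 |  11 | eebcfeheedfgba
  15 |  18 | eedfgba
  16 |  16 | eheedfgba
  17 |  15 | feheedfgba
  18 |  21 | fgba
  19 |   7 | gahheebcfeheedfgba
  20 |  22 | gba
  21 |   1 | gbbaeagahheebcfeheedfgba
  22 |  10 | heebcfeheedfgba
  23 |  17 | heedfgba
  24 |   9 | hheebcfeheedfgba

[24, 4, 6, 0, 8, 23, 3, 2, 13, 14, 20, 5, 12, 19, 11, 18, 16, 15, 21, 7, 22, 1, 10, 17, 9]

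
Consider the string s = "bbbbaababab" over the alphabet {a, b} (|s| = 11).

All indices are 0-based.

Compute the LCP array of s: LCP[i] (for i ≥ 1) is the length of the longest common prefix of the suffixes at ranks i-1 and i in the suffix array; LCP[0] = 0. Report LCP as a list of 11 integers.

[0, 1, 2, 4, 0, 1, 2, 3, 1, 2, 3]

sorted suffixes:
  #0 SA[0]=4  'aababab'
  #1 SA[1]=9  'ab'
  #2 SA[2]=7  'abab'
  #3 SA[3]=5  'ababab'
  #4 SA[4]=10  'b'
  #5 SA[5]=3  'baababab'
  #6 SA[6]=8  'bab'
  #7 SA[7]=6  'babab'
  #8 SA[8]=2  'bbaababab'
  #9 SA[9]=1  'bbbaababab'
  #10 SA[10]=0  'bbbbaababab'

SA = [4, 9, 7, 5, 10, 3, 8, 6, 2, 1, 0]
i: (SA[i-1],SA[i]) lcp shared
  1: (4,9) 1 'a'
  2: (9,7) 2 'ab'
  3: (7,5) 4 'abab'
  4: (5,10) 0 ''
  5: (10,3) 1 'b'
  6: (3,8) 2 'ba'
  7: (8,6) 3 'bab'
  8: (6,2) 1 'b'
  9: (2,1) 2 'bb'
  10: (1,0) 3 'bbb'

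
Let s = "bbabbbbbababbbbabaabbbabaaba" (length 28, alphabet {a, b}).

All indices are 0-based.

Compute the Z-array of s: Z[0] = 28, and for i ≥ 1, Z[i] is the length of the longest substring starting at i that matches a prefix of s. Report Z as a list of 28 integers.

Z[0]=28
i=1: outside box; Z[1]=1 grow→box=[1,2)
i=2: outside box; Z[2]=0
i=3: outside box; Z[3]=2 grow→box=[3,5)
i=4: min(r-i=1, Z[1]=1)=1; Z[4]=2 grow→box=[4,6)
i=5: min(r-i=1, Z[1]=1)=1; Z[5]=2 grow→box=[5,7)
i=6: min(r-i=1, Z[1]=1)=1; Z[6]=4 grow→box=[6,10)
i=7: min(r-i=3, Z[1]=1)=1; Z[7]=1
i=8: min(r-i=2, Z[2]=0)=0; Z[8]=0
i=9: min(r-i=1, Z[3]=2)=1; Z[9]=1
i=10: outside box; Z[10]=0
i=11: outside box; Z[11]=2 grow→box=[11,13)
i=12: min(r-i=1, Z[1]=1)=1; Z[12]=2 grow→box=[12,14)
i=13: min(r-i=1, Z[1]=1)=1; Z[13]=4 grow→box=[13,17)
i=14: min(r-i=3, Z[1]=1)=1; Z[14]=1
i=15: min(r-i=2, Z[2]=0)=0; Z[15]=0
i=16: min(r-i=1, Z[3]=2)=1; Z[16]=1
i=17: outside box; Z[17]=0
i=18: outside box; Z[18]=0
i=19: outside box; Z[19]=2 grow→box=[19,21)
i=20: min(r-i=1, Z[1]=1)=1; Z[20]=4 grow→box=[20,24)
i=21: min(r-i=3, Z[1]=1)=1; Z[21]=1
i=22: min(r-i=2, Z[2]=0)=0; Z[22]=0
i=23: min(r-i=1, Z[3]=2)=1; Z[23]=1
i=24: outside box; Z[24]=0
i=25: outside box; Z[25]=0
i=26: outside box; Z[26]=1 grow→box=[26,27)
i=27: outside box; Z[27]=0

[28, 1, 0, 2, 2, 2, 4, 1, 0, 1, 0, 2, 2, 4, 1, 0, 1, 0, 0, 2, 4, 1, 0, 1, 0, 0, 1, 0]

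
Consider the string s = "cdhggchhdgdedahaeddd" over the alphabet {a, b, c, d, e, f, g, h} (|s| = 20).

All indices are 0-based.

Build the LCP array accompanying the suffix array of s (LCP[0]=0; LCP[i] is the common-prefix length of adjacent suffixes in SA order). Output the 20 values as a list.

[0, 1, 0, 1, 0, 1, 1, 2, 1, 1, 1, 0, 2, 0, 1, 1, 0, 1, 1, 1]

rank→(start, suffix):
  0 → (15, 'aeddd')
  1 → (13, 'ahaeddd')
  2 → (0, 'cdhggchhdgdedahaeddd')
  3 → (5, 'chhdgdedahaeddd')
  4 → (19, 'd')
  5 → (12, 'dahaeddd')
  6 → (18, 'dd')
  7 → (17, 'ddd')
  8 → (10, 'dedahaeddd')
  9 → (8, 'dgdedahaeddd')
  10 → (1, 'dhggchhdgdedahaeddd')
  11 → (11, 'edahaeddd')
  12 → (16, 'eddd')
  13 → (4, 'gchhdgdedahaeddd')
  14 → (9, 'gdedahaeddd')
  15 → (3, 'ggchhdgdedahaeddd')
  16 → (14, 'haeddd')
  17 → (7, 'hdgdedahaeddd')
  18 → (2, 'hggchhdgdedahaeddd')
  19 → (6, 'hhdgdedahaeddd')

SA = [15, 13, 0, 5, 19, 12, 18, 17, 10, 8, 1, 11, 16, 4, 9, 3, 14, 7, 2, 6]
rank  pair      lcp
   1  s[15:],s[13:]  1  'a'
   2  s[13:],s[0:]  0  ''
   3  s[0:],s[5:]  1  'c'
   4  s[5:],s[19:]  0  ''
   5  s[19:],s[12:]  1  'd'
   6  s[12:],s[18:]  1  'd'
   7  s[18:],s[17:]  2  'dd'
   8  s[17:],s[10:]  1  'd'
   9  s[10:],s[8:]  1  'd'
  10  s[8:],s[1:]  1  'd'
  11  s[1:],s[11:]  0  ''
  12  s[11:],s[16:]  2  'ed'
  13  s[16:],s[4:]  0  ''
  14  s[4:],s[9:]  1  'g'
  15  s[9:],s[3:]  1  'g'
  16  s[3:],s[14:]  0  ''
  17  s[14:],s[7:]  1  'h'
  18  s[7:],s[2:]  1  'h'
  19  s[2:],s[6:]  1  'h'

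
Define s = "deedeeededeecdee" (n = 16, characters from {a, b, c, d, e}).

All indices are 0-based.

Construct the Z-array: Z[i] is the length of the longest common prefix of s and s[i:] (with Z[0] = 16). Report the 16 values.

[16, 0, 0, 3, 0, 0, 0, 2, 0, 3, 0, 0, 0, 3, 0, 0]

Z[0]=16
i=1: i≥r, start 0; Z[1]=0
i=2: i≥r, start 0; Z[2]=0
i=3: i≥r, start 0; Z[3]=3 scan→box=[3,6)
i=4: min(r-i=2, Z[1]=0)=0; Z[4]=0
i=5: min(r-i=1, Z[2]=0)=0; Z[5]=0
i=6: i≥r, start 0; Z[6]=0
i=7: i≥r, start 0; Z[7]=2 scan→box=[7,9)
i=8: min(r-i=1, Z[1]=0)=0; Z[8]=0
i=9: i≥r, start 0; Z[9]=3 scan→box=[9,12)
i=10: min(r-i=2, Z[1]=0)=0; Z[10]=0
i=11: min(r-i=1, Z[2]=0)=0; Z[11]=0
i=12: i≥r, start 0; Z[12]=0
i=13: i≥r, start 0; Z[13]=3 scan→box=[13,16)
i=14: min(r-i=2, Z[1]=0)=0; Z[14]=0
i=15: min(r-i=1, Z[2]=0)=0; Z[15]=0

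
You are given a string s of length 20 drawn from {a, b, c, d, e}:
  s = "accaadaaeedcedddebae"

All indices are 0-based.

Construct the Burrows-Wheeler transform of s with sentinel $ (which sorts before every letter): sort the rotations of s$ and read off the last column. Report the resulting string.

ecd$abaecadaeeddadeca

rank  rotation               last
    0  $accaadaaeedcedddebae  e
    1  aadaaeedcedddebae$acc  c
    2  aaeedcedddebae$accaad  d
    3  accaadaaeedcedddebae$  $
    4  adaaeedcedddebae$acca  a
    5  ae$accaadaaeedcedddeb  b
    6  aeedcedddebae$accaada  a
    7  bae$accaadaaeedceddde  e
    8  caadaaeedcedddebae$ac  c
    9  ccaadaaeedcedddebae$a  a
   10  cedddebae$accaadaaeed  d
   11  daaeedcedddebae$accaa  a
   12  dcedddebae$accaadaaee  e
   13  dddebae$accaadaaeedce  e
   14  ddebae$accaadaaeedced  d
   15  debae$accaadaaeedcedd  d
   16  e$accaadaaeedcedddeba  a
   17  ebae$accaadaaeedceddd  d
   18  edcedddebae$accaadaae  e
   19  edddebae$accaadaaeedc  c
   20  eedcedddebae$accaadaa  a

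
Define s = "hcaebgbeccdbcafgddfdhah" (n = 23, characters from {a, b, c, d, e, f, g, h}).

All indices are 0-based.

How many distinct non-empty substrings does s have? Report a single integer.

260

rank | idx | suffix
   0 |   2 | aebgbeccdbcafgddfdhah
   1 |  13 | afgddfdhah
   2 |  21 | ah
   3 |  11 | bcafgddfdhah
   4 |   6 | beccdbcafgddfdhah
   5 |   4 | bgbeccdbcafgddfdhah
   6 |   1 | caebgbeccdbcafgddfdhah
   7 |  12 | cafgddfdhah
   8 |   8 | ccdbcafgddfdhah
   9 |   9 | cdbcafgddfdhah
  10 |  10 | dbcafgddfdhah
  11 |  16 | ddfdhah
  12 |  17 | dfdhah
  13 |  19 | dhah
  14 |   3 | ebgbeccdbcafgddfdhah
  15 |   7 | eccdbcafgddfdhah
  16 |  18 | fdhah
  17 |  14 | fgddfdhah
  18 |   5 | gbeccdbcafgddfdhah
  19 |  15 | gddfdhah
  20 |  22 | h
  21 |  20 | hah
  22 |   0 | hcaebgbeccdbcafgddfdhah

SA = [2, 13, 21, 11, 6, 4, 1, 12, 8, 9, 10, 16, 17, 19, 3, 7, 18, 14, 5, 15, 22, 20, 0]
[i] adj suffixes → lcp
  [1] 2/13 → 1 ('a')
  [2] 13/21 → 1 ('a')
  [3] 21/11 → 0 ('')
  [4] 11/6 → 1 ('b')
  [5] 6/4 → 1 ('b')
  [6] 4/1 → 0 ('')
  [7] 1/12 → 2 ('ca')
  [8] 12/8 → 1 ('c')
  [9] 8/9 → 1 ('c')
  [10] 9/10 → 0 ('')
  [11] 10/16 → 1 ('d')
  [12] 16/17 → 1 ('d')
  [13] 17/19 → 1 ('d')
  [14] 19/3 → 0 ('')
  [15] 3/7 → 1 ('e')
  [16] 7/18 → 0 ('')
  [17] 18/14 → 1 ('f')
  [18] 14/5 → 0 ('')
  [19] 5/15 → 1 ('g')
  [20] 15/22 → 0 ('')
  [21] 22/20 → 1 ('h')
  [22] 20/0 → 1 ('h')

n(n+1)/2 = 23·24/2 = 276
Σ LCP = 0 + 1 + 1 + 0 + 1 + 1 + 0 + 2 + 1 + 1 + 0 + 1 + 1 + 1 + 0 + 1 + 0 + 1 + 0 + 1 + 0 + 1 + 1 = 16
distinct = 276 − 16 = 260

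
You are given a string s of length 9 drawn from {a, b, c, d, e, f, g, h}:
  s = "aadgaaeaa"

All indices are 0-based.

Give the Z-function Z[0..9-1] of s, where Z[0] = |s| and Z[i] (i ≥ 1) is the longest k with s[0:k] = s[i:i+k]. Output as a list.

Z[0]=9
i=1: outside box; Z[1]=1 grow→box=[1,2)
i=2: outside box; Z[2]=0
i=3: outside box; Z[3]=0
i=4: outside box; Z[4]=2 grow→box=[4,6)
i=5: min(r-i=1, Z[1]=1)=1; Z[5]=1
i=6: outside box; Z[6]=0
i=7: outside box; Z[7]=2 grow→box=[7,9)
i=8: min(r-i=1, Z[1]=1)=1; Z[8]=1

[9, 1, 0, 0, 2, 1, 0, 2, 1]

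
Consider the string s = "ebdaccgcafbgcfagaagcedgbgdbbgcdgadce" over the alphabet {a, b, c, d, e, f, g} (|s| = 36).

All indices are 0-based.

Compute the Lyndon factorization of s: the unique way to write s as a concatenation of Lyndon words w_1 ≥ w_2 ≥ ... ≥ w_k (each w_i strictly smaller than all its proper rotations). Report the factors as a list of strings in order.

["e", "bd", "accgcafbgcfag", "aagcedgbgdbbgcdgadce"]

emit factor 1: 'e' (i=0, period=1)
emit factor 2: 'bd' (i=1, period=2)
emit factor 3: 'accgcafbgcfag' (i=3, period=13)
emit factor 4: 'aagcedgbgdbbgcdgadce' (i=16, period=20)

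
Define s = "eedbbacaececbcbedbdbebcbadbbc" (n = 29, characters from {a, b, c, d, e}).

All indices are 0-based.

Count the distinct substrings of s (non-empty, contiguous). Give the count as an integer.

396

rank→(start, suffix):
  0 → (5, 'acaececbcbedbdbebcbadbbc')
  1 → (24, 'adbbc')
  2 → (7, 'aececbcbedbdbebcbadbbc')
  3 → (4, 'bacaececbcbedbdbebcbadbbc')
  4 → (23, 'badbbc')
  5 → (3, 'bbacaececbcbedbdbebcbadbbc')
  6 → (26, 'bbc')
  7 → (27, 'bc')
  8 → (21, 'bcbadbbc')
  9 → (12, 'bcbedbdbebcbadbbc')
  10 → (17, 'bdbebcbadbbc')
  11 → (19, 'bebcbadbbc')
  12 → (14, 'bedbdbebcbadbbc')
  13 → (28, 'c')
  14 → (6, 'caececbcbedbdbebcbadbbc')
  15 → (22, 'cbadbbc')
  16 → (11, 'cbcbedbdbebcbadbbc')
  17 → (13, 'cbedbdbebcbadbbc')
  18 → (9, 'cecbcbedbdbebcbadbbc')
  19 → (2, 'dbbacaececbcbedbdbebcbadbbc')
  20 → (25, 'dbbc')
  21 → (16, 'dbdbebcbadbbc')
  22 → (18, 'dbebcbadbbc')
  23 → (20, 'ebcbadbbc')
  24 → (10, 'ecbcbedbdbebcbadbbc')
  25 → (8, 'ececbcbedbdbebcbadbbc')
  26 → (1, 'edbbacaececbcbedbdbebcbadbbc')
  27 → (15, 'edbdbebcbadbbc')
  28 → (0, 'eedbbacaececbcbedbdbebcbadbbc')

SA = [5, 24, 7, 4, 23, 3, 26, 27, 21, 12, 17, 19, 14, 28, 6, 22, 11, 13, 9, 2, 25, 16, 18, 20, 10, 8, 1, 15, 0]
[i] adj suffixes → lcp
  [1] 5/24 → 1 ('a')
  [2] 24/7 → 1 ('a')
  [3] 7/4 → 0 ('')
  [4] 4/23 → 2 ('ba')
  [5] 23/3 → 1 ('b')
  [6] 3/26 → 2 ('bb')
  [7] 26/27 → 1 ('b')
  [8] 27/21 → 2 ('bc')
  [9] 21/12 → 3 ('bcb')
  [10] 12/17 → 1 ('b')
  [11] 17/19 → 1 ('b')
  [12] 19/14 → 2 ('be')
  [13] 14/28 → 0 ('')
  [14] 28/6 → 1 ('c')
  [15] 6/22 → 1 ('c')
  [16] 22/11 → 2 ('cb')
  [17] 11/13 → 2 ('cb')
  [18] 13/9 → 1 ('c')
  [19] 9/2 → 0 ('')
  [20] 2/25 → 3 ('dbb')
  [21] 25/16 → 2 ('db')
  [22] 16/18 → 2 ('db')
  [23] 18/20 → 0 ('')
  [24] 20/10 → 1 ('e')
  [25] 10/8 → 2 ('ec')
  [26] 8/1 → 1 ('e')
  [27] 1/15 → 3 ('edb')
  [28] 15/0 → 1 ('e')

n(n+1)/2 = 29·30/2 = 435
Σ LCP = 0 + 1 + 1 + 0 + 2 + 1 + 2 + 1 + 2 + 3 + 1 + 1 + 2 + 0 + 1 + 1 + 2 + 2 + 1 + 0 + 3 + 2 + 2 + 0 + 1 + 2 + 1 + 3 + 1 = 39
distinct = 435 − 39 = 396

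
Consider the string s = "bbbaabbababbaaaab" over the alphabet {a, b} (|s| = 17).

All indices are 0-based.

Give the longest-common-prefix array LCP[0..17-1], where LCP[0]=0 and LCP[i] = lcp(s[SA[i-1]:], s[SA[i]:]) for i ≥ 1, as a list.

sorted suffixes:
  #0 SA[0]=12  'aaaab'
  #1 SA[1]=13  'aaab'
  #2 SA[2]=14  'aab'
  #3 SA[3]=3  'aabbababbaaaab'
  #4 SA[4]=15  'ab'
  #5 SA[5]=7  'ababbaaaab'
  #6 SA[6]=9  'abbaaaab'
  #7 SA[7]=4  'abbababbaaaab'
  #8 SA[8]=16  'b'
  #9 SA[9]=11  'baaaab'
  #10 SA[10]=2  'baabbababbaaaab'
  #11 SA[11]=6  'bababbaaaab'
  #12 SA[12]=8  'babbaaaab'
  #13 SA[13]=10  'bbaaaab'
  #14 SA[14]=1  'bbaabbababbaaaab'
  #15 SA[15]=5  'bbababbaaaab'
  #16 SA[16]=0  'bbbaabbababbaaaab'

SA = [12, 13, 14, 3, 15, 7, 9, 4, 16, 11, 2, 6, 8, 10, 1, 5, 0]
i: (SA[i-1],SA[i]) lcp shared
  1: (12,13) 3 'aaa'
  2: (13,14) 2 'aa'
  3: (14,3) 3 'aab'
  4: (3,15) 1 'a'
  5: (15,7) 2 'ab'
  6: (7,9) 2 'ab'
  7: (9,4) 4 'abba'
  8: (4,16) 0 ''
  9: (16,11) 1 'b'
  10: (11,2) 3 'baa'
  11: (2,6) 2 'ba'
  12: (6,8) 3 'bab'
  13: (8,10) 1 'b'
  14: (10,1) 4 'bbaa'
  15: (1,5) 3 'bba'
  16: (5,0) 2 'bb'

[0, 3, 2, 3, 1, 2, 2, 4, 0, 1, 3, 2, 3, 1, 4, 3, 2]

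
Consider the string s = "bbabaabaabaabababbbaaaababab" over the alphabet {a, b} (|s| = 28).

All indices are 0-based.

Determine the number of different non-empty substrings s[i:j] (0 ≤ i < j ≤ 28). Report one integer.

306

sorted suffixes:
  #0 SA[0]=19  'aaaababab'
  #1 SA[1]=20  'aaababab'
  #2 SA[2]=4  'aabaabaabababbbaaaababab'
  #3 SA[3]=7  'aabaabababbbaaaababab'
  #4 SA[4]=21  'aababab'
  #5 SA[5]=10  'aabababbbaaaababab'
  #6 SA[6]=26  'ab'
  #7 SA[7]=2  'abaabaabaabababbbaaaababab'
  #8 SA[8]=5  'abaabaabababbbaaaababab'
  #9 SA[9]=8  'abaabababbbaaaababab'
  #10 SA[10]=24  'abab'
  #11 SA[11]=22  'ababab'
  #12 SA[12]=11  'abababbbaaaababab'
  #13 SA[13]=13  'ababbbaaaababab'
  #14 SA[14]=15  'abbbaaaababab'
  #15 SA[15]=27  'b'
  #16 SA[16]=18  'baaaababab'
  #17 SA[17]=3  'baabaabaabababbbaaaababab'
  #18 SA[18]=6  'baabaabababbbaaaababab'
  #19 SA[19]=9  'baabababbbaaaababab'
  #20 SA[20]=25  'bab'
  #21 SA[21]=1  'babaabaabaabababbbaaaababab'
  #22 SA[22]=23  'babab'
  #23 SA[23]=12  'bababbbaaaababab'
  #24 SA[24]=14  'babbbaaaababab'
  #25 SA[25]=17  'bbaaaababab'
  #26 SA[26]=0  'bbabaabaabaabababbbaaaababab'
  #27 SA[27]=16  'bbbaaaababab'

SA = [19, 20, 4, 7, 21, 10, 26, 2, 5, 8, 24, 22, 11, 13, 15, 27, 18, 3, 6, 9, 25, 1, 23, 12, 14, 17, 0, 16]
rank  pair      lcp
   1  s[19:],s[20:]  3  'aaa'
   2  s[20:],s[4:]  2  'aa'
   3  s[4:],s[7:]  7  'aabaaba'
   4  s[7:],s[21:]  4  'aaba'
   5  s[21:],s[10:]  7  'aababab'
   6  s[10:],s[26:]  1  'a'
   7  s[26:],s[2:]  2  'ab'
   8  s[2:],s[5:]  9  'abaabaaba'
   9  s[5:],s[8:]  6  'abaaba'
  10  s[8:],s[24:]  3  'aba'
  11  s[24:],s[22:]  4  'abab'
  12  s[22:],s[11:]  6  'ababab'
  13  s[11:],s[13:]  4  'abab'
  14  s[13:],s[15:]  2  'ab'
  15  s[15:],s[27:]  0  ''
  16  s[27:],s[18:]  1  'b'
  17  s[18:],s[3:]  3  'baa'
  18  s[3:],s[6:]  8  'baabaaba'
  19  s[6:],s[9:]  5  'baaba'
  20  s[9:],s[25:]  2  'ba'
  21  s[25:],s[1:]  3  'bab'
  22  s[1:],s[23:]  4  'baba'
  23  s[23:],s[12:]  5  'babab'
  24  s[12:],s[14:]  3  'bab'
  25  s[14:],s[17:]  1  'b'
  26  s[17:],s[0:]  3  'bba'
  27  s[0:],s[16:]  2  'bb'

n(n+1)/2 = 28·29/2 = 406
Σ LCP = 0 + 3 + 2 + 7 + 4 + 7 + 1 + 2 + 9 + 6 + 3 + 4 + 6 + 4 + 2 + 0 + 1 + 3 + 8 + 5 + 2 + 3 + 4 + 5 + 3 + 1 + 3 + 2 = 100
distinct = 406 − 100 = 306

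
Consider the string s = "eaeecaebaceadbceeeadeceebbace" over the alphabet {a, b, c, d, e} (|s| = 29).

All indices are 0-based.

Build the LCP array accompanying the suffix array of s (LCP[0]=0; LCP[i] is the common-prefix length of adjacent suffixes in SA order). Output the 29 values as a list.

[0, 3, 1, 2, 1, 2, 0, 4, 1, 1, 0, 1, 2, 2, 3, 0, 1, 0, 1, 3, 2, 1, 2, 1, 2, 1, 2, 2, 2]

rank | idx | suffix
   0 |  26 | ace
   1 |   8 | aceadbceeeadeceebbace
   2 |  11 | adbceeeadeceebbace
   3 |  18 | adeceebbace
   4 |   5 | aebaceadbceeeadeceebbace
   5 |   1 | aeecaebaceadbceeeadeceebbace
   6 |  25 | bace
   7 |   7 | baceadbceeeadeceebbace
   8 |  24 | bbace
   9 |  13 | bceeeadeceebbace
  10 |   4 | caebaceadbceeeadeceebbace
  11 |  27 | ce
  12 |   9 | ceadbceeeadeceebbace
  13 |  21 | ceebbace
  14 |  14 | ceeeadeceebbace
  15 |  12 | dbceeeadeceebbace
  16 |  19 | deceebbace
  17 |  28 | e
  18 |  10 | eadbceeeadeceebbace
  19 |  17 | eadeceebbace
  20 |   0 | eaeecaebaceadbceeeadeceebbace
  21 |   6 | ebaceadbceeeadeceebbace
  22 |  23 | ebbace
  23 |   3 | ecaebaceadbceeeadeceebbace
  24 |  20 | eceebbace
  25 |  16 | eeadeceebbace
  26 |  22 | eebbace
  27 |   2 | eecaebaceadbceeeadeceebbace
  28 |  15 | eeeadeceebbace

SA = [26, 8, 11, 18, 5, 1, 25, 7, 24, 13, 4, 27, 9, 21, 14, 12, 19, 28, 10, 17, 0, 6, 23, 3, 20, 16, 22, 2, 15]
[i] adj suffixes → lcp
  [1] 26/8 → 3 ('ace')
  [2] 8/11 → 1 ('a')
  [3] 11/18 → 2 ('ad')
  [4] 18/5 → 1 ('a')
  [5] 5/1 → 2 ('ae')
  [6] 1/25 → 0 ('')
  [7] 25/7 → 4 ('bace')
  [8] 7/24 → 1 ('b')
  [9] 24/13 → 1 ('b')
  [10] 13/4 → 0 ('')
  [11] 4/27 → 1 ('c')
  [12] 27/9 → 2 ('ce')
  [13] 9/21 → 2 ('ce')
  [14] 21/14 → 3 ('cee')
  [15] 14/12 → 0 ('')
  [16] 12/19 → 1 ('d')
  [17] 19/28 → 0 ('')
  [18] 28/10 → 1 ('e')
  [19] 10/17 → 3 ('ead')
  [20] 17/0 → 2 ('ea')
  [21] 0/6 → 1 ('e')
  [22] 6/23 → 2 ('eb')
  [23] 23/3 → 1 ('e')
  [24] 3/20 → 2 ('ec')
  [25] 20/16 → 1 ('e')
  [26] 16/22 → 2 ('ee')
  [27] 22/2 → 2 ('ee')
  [28] 2/15 → 2 ('ee')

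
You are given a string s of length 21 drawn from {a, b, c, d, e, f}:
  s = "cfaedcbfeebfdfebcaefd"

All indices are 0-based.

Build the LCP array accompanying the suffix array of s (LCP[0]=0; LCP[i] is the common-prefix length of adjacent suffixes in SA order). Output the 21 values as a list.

[0, 2, 0, 1, 2, 0, 1, 1, 0, 1, 1, 0, 2, 1, 1, 1, 0, 1, 2, 1, 2]

sorted suffixes:
  #0 SA[0]=2  'aedcbfeebfdfebcaefd'
  #1 SA[1]=17  'aefd'
  #2 SA[2]=15  'bcaefd'
  #3 SA[3]=10  'bfdfebcaefd'
  #4 SA[4]=6  'bfeebfdfebcaefd'
  #5 SA[5]=16  'caefd'
  #6 SA[6]=5  'cbfeebfdfebcaefd'
  #7 SA[7]=0  'cfaedcbfeebfdfebcaefd'
  #8 SA[8]=20  'd'
  #9 SA[9]=4  'dcbfeebfdfebcaefd'
  #10 SA[10]=12  'dfebcaefd'
  #11 SA[11]=14  'ebcaefd'
  #12 SA[12]=9  'ebfdfebcaefd'
  #13 SA[13]=3  'edcbfeebfdfebcaefd'
  #14 SA[14]=8  'eebfdfebcaefd'
  #15 SA[15]=18  'efd'
  #16 SA[16]=1  'faedcbfeebfdfebcaefd'
  #17 SA[17]=19  'fd'
  #18 SA[18]=11  'fdfebcaefd'
  #19 SA[19]=13  'febcaefd'
  #20 SA[20]=7  'feebfdfebcaefd'

SA = [2, 17, 15, 10, 6, 16, 5, 0, 20, 4, 12, 14, 9, 3, 8, 18, 1, 19, 11, 13, 7]
i: (SA[i-1],SA[i]) lcp shared
  1: (2,17) 2 'ae'
  2: (17,15) 0 ''
  3: (15,10) 1 'b'
  4: (10,6) 2 'bf'
  5: (6,16) 0 ''
  6: (16,5) 1 'c'
  7: (5,0) 1 'c'
  8: (0,20) 0 ''
  9: (20,4) 1 'd'
  10: (4,12) 1 'd'
  11: (12,14) 0 ''
  12: (14,9) 2 'eb'
  13: (9,3) 1 'e'
  14: (3,8) 1 'e'
  15: (8,18) 1 'e'
  16: (18,1) 0 ''
  17: (1,19) 1 'f'
  18: (19,11) 2 'fd'
  19: (11,13) 1 'f'
  20: (13,7) 2 'fe'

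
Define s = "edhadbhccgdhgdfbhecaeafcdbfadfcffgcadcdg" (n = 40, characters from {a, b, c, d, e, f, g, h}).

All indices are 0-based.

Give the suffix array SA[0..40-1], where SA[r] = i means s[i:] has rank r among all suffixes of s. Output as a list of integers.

rank→(start, suffix):
  0 → (3, 'adbhccgdhgdfbhecaeafcdbfadfcffgcadcdg')
  1 → (35, 'adcdg')
  2 → (27, 'adfcffgcadcdg')
  3 → (19, 'aeafcdbfadfcffgcadcdg')
  4 → (21, 'afcdbfadfcffgcadcdg')
  5 → (25, 'bfadfcffgcadcdg')
  6 → (5, 'bhccgdhgdfbhecaeafcdbfadfcffgcadcdg')
  7 → (15, 'bhecaeafcdbfadfcffgcadcdg')
  8 → (34, 'cadcdg')
  9 → (18, 'caeafcdbfadfcffgcadcdg')
  10 → (7, 'ccgdhgdfbhecaeafcdbfadfcffgcadcdg')
  11 → (23, 'cdbfadfcffgcadcdg')
  12 → (37, 'cdg')
  13 → (30, 'cffgcadcdg')
  14 → (8, 'cgdhgdfbhecaeafcdbfadfcffgcadcdg')
  15 → (24, 'dbfadfcffgcadcdg')
  16 → (4, 'dbhccgdhgdfbhecaeafcdbfadfcffgcadcdg')
  17 → (36, 'dcdg')
  18 → (13, 'dfbhecaeafcdbfadfcffgcadcdg')
  19 → (28, 'dfcffgcadcdg')
  20 → (38, 'dg')
  21 → (1, 'dhadbhccgdhgdfbhecaeafcdbfadfcffgcadcdg')
  22 → (10, 'dhgdfbhecaeafcdbfadfcffgcadcdg')
  23 → (20, 'eafcdbfadfcffgcadcdg')
  24 → (17, 'ecaeafcdbfadfcffgcadcdg')
  25 → (0, 'edhadbhccgdhgdfbhecaeafcdbfadfcffgcadcdg')
  26 → (26, 'fadfcffgcadcdg')
  27 → (14, 'fbhecaeafcdbfadfcffgcadcdg')
  28 → (22, 'fcdbfadfcffgcadcdg')
  29 → (29, 'fcffgcadcdg')
  30 → (31, 'ffgcadcdg')
  31 → (32, 'fgcadcdg')
  32 → (39, 'g')
  33 → (33, 'gcadcdg')
  34 → (12, 'gdfbhecaeafcdbfadfcffgcadcdg')
  35 → (9, 'gdhgdfbhecaeafcdbfadfcffgcadcdg')
  36 → (2, 'hadbhccgdhgdfbhecaeafcdbfadfcffgcadcdg')
  37 → (6, 'hccgdhgdfbhecaeafcdbfadfcffgcadcdg')
  38 → (16, 'hecaeafcdbfadfcffgcadcdg')
  39 → (11, 'hgdfbhecaeafcdbfadfcffgcadcdg')

[3, 35, 27, 19, 21, 25, 5, 15, 34, 18, 7, 23, 37, 30, 8, 24, 4, 36, 13, 28, 38, 1, 10, 20, 17, 0, 26, 14, 22, 29, 31, 32, 39, 33, 12, 9, 2, 6, 16, 11]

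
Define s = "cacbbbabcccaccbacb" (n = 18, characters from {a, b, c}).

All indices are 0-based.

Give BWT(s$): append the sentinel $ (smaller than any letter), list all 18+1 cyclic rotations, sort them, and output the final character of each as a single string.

rank  rotation             last
    0  $cacbbbabcccaccbacb  b
    1  abcccaccbacb$cacbbb  b
    2  acb$cacbbbabcccaccb  b
    3  acbbbabcccaccbacb$c  c
    4  accbacb$cacbbbabccc  c
    5  b$cacbbbabcccaccbac  c
    6  babcccaccbacb$cacbb  b
    7  bacb$cacbbbabcccacc  c
    8  bbabcccaccbacb$cacb  b
    9  bbbabcccaccbacb$cac  c
   10  bcccaccbacb$cacbbba  a
   11  cacbbbabcccaccbacb$  $
   12  caccbacb$cacbbbabcc  c
   13  cb$cacbbbabcccaccba  a
   14  cbacb$cacbbbabcccac  c
   15  cbbbabcccaccbacb$ca  a
   16  ccaccbacb$cacbbbabc  c
   17  ccbacb$cacbbbabccca  a
   18  cccaccbacb$cacbbbab  b

bbbcccbcbca$cacacab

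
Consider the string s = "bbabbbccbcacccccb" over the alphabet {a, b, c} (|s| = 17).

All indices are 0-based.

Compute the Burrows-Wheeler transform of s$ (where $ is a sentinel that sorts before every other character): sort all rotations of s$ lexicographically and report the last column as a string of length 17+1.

bbccb$abcbbcccbcca

rank  rotation            last
    0  $bbabbbccbcacccccb  b
    1  abbbccbcacccccb$bb  b
    2  acccccb$bbabbbccbc  c
    3  b$bbabbbccbcaccccc  c
    4  babbbccbcacccccb$b  b
    5  bbabbbccbcacccccb$  $
    6  bbbccbcacccccb$bba  a
    7  bbccbcacccccb$bbab  b
    8  bcacccccb$bbabbbcc  c
    9  bccbcacccccb$bbabb  b
   10  cacccccb$bbabbbccb  b
   11  cb$bbabbbccbcacccc  c
   12  cbcacccccb$bbabbbc  c
   13  ccb$bbabbbccbcaccc  c
   14  ccbcacccccb$bbabbb  b
   15  cccb$bbabbbccbcacc  c
   16  ccccb$bbabbbccbcac  c
   17  cccccb$bbabbbccbca  a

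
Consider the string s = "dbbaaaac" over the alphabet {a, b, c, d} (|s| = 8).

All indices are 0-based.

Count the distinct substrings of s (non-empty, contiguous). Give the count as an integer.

rank | idx | suffix
   0 |   3 | aaaac
   1 |   4 | aaac
   2 |   5 | aac
   3 |   6 | ac
   4 |   2 | baaaac
   5 |   1 | bbaaaac
   6 |   7 | c
   7 |   0 | dbbaaaac

SA = [3, 4, 5, 6, 2, 1, 7, 0]
rank  pair      lcp
   1  s[3:],s[4:]  3  'aaa'
   2  s[4:],s[5:]  2  'aa'
   3  s[5:],s[6:]  1  'a'
   4  s[6:],s[2:]  0  ''
   5  s[2:],s[1:]  1  'b'
   6  s[1:],s[7:]  0  ''
   7  s[7:],s[0:]  0  ''

n(n+1)/2 = 8·9/2 = 36
Σ LCP = 0 + 3 + 2 + 1 + 0 + 1 + 0 + 0 = 7
distinct = 36 − 7 = 29

29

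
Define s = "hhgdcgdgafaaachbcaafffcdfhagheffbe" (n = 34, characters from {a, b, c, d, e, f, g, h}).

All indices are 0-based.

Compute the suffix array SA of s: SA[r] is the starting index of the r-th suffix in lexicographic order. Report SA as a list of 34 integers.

[10, 11, 17, 12, 8, 18, 26, 15, 32, 16, 22, 4, 13, 3, 23, 6, 33, 29, 9, 31, 21, 30, 20, 19, 24, 7, 2, 5, 27, 25, 14, 28, 1, 0]

rank→(start, suffix):
  0 → (10, 'aaachbcaafffcdfhagheffbe')
  1 → (11, 'aachbcaafffcdfhagheffbe')
  2 → (17, 'aafffcdfhagheffbe')
  3 → (12, 'achbcaafffcdfhagheffbe')
  4 → (8, 'afaaachbcaafffcdfhagheffbe')
  5 → (18, 'afffcdfhagheffbe')
  6 → (26, 'agheffbe')
  7 → (15, 'bcaafffcdfhagheffbe')
  8 → (32, 'be')
  9 → (16, 'caafffcdfhagheffbe')
  10 → (22, 'cdfhagheffbe')
  11 → (4, 'cgdgafaaachbcaafffcdfhagheffbe')
  12 → (13, 'chbcaafffcdfhagheffbe')
  13 → (3, 'dcgdgafaaachbcaafffcdfhagheffbe')
  14 → (23, 'dfhagheffbe')
  15 → (6, 'dgafaaachbcaafffcdfhagheffbe')
  16 → (33, 'e')
  17 → (29, 'effbe')
  18 → (9, 'faaachbcaafffcdfhagheffbe')
  19 → (31, 'fbe')
  20 → (21, 'fcdfhagheffbe')
  21 → (30, 'ffbe')
  22 → (20, 'ffcdfhagheffbe')
  23 → (19, 'fffcdfhagheffbe')
  24 → (24, 'fhagheffbe')
  25 → (7, 'gafaaachbcaafffcdfhagheffbe')
  26 → (2, 'gdcgdgafaaachbcaafffcdfhagheffbe')
  27 → (5, 'gdgafaaachbcaafffcdfhagheffbe')
  28 → (27, 'gheffbe')
  29 → (25, 'hagheffbe')
  30 → (14, 'hbcaafffcdfhagheffbe')
  31 → (28, 'heffbe')
  32 → (1, 'hgdcgdgafaaachbcaafffcdfhagheffbe')
  33 → (0, 'hhgdcgdgafaaachbcaafffcdfhagheffbe')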